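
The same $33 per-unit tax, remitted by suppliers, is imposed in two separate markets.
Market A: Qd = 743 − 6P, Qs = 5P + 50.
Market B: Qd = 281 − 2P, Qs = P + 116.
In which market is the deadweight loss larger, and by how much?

Market A, by $1122.

Market A: pre-tax P* = $63, Q* = 365; post-tax Q = 275; deadweight loss = $1485.
Market B: pre-tax P* = $55, Q* = 171; post-tax Q = 149; deadweight loss = $363.
Difference: $1485 vs $363 → market A is larger by $1122.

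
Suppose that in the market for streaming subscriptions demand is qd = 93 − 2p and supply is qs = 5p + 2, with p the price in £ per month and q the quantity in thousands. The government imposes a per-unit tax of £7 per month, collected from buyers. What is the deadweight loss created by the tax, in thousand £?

Deadweight loss = £35 thousand.

Before the tax: set 93 − 2p = 5p + 2 → p* = £13, q* = 67.
With the tax collected from buyers, demand (in seller-price terms) shifts: qd = 93 − 2(p + 7).
Solving gives q = 57 with buyers paying £18 and suppliers receiving £11 (the £7 wedge).
Quantity falls by |ΔQ| = |67 − 57| = 10.
DWL = ½ · t · |ΔQ| = ½ · 7 · 10 = £35.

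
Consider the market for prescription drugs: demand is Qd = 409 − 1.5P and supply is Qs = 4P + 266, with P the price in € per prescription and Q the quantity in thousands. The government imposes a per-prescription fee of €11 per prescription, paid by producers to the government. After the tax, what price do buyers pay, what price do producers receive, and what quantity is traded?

Buyers pay €34; producers receive €23; quantity = 358.

Before the tax: set 409 − 1.5P = 4P + 266 → P* = €26, Q* = 370.
With the tax collected from producers, supply shifts: Qs = 4(P − 11) + 266.
Solving gives Q = 358 with buyers paying €34 and producers receiving €23 (the €11 wedge).
The less price-elastic side of the market bears the larger share of a per-unit tax.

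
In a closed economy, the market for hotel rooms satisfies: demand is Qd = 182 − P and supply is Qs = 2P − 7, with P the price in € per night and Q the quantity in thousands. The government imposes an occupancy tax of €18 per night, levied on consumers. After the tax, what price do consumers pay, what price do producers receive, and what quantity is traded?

Consumers pay €75; producers receive €57; quantity = 107.

Before the tax: set 182 − P = 2P − 7 → P* = €63, Q* = 119.
With the tax collected from consumers, demand (in seller-price terms) shifts: Qd = 182 − (P + 18).
Solving gives Q = 107 with consumers paying €75 and producers receiving €57 (the €18 wedge).
The less price-elastic side of the market bears the larger share of a per-unit tax.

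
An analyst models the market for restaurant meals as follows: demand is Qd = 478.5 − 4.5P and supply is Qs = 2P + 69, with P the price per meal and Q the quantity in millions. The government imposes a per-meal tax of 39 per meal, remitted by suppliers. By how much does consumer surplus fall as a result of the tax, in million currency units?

Without the tax, 478.5 − 4.5P = 2P + 69 gives 6.5P = 409.5, so P* = 63 and Q* = 195.
With the tax collected from suppliers, supply shifts: Qs = 2(P − 39) + 69.
New equilibrium: buyers pay 75, suppliers receive 36, Q = 141. (Wedge: Pb − Ps = 39.)
ΔCS is the trapezoid between Q = 141 and Q = 195 of height 12: ½ · (195 + 141) · 12 = 2016.

Consumer surplus falls by 2016 million.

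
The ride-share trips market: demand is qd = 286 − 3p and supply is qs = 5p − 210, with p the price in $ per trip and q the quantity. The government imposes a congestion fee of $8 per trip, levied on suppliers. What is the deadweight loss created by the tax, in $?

Deadweight loss = $60.

Without the tax, 286 − 3p = 5p − 210 gives 8p = 496, so p* = $62 and q* = 100.
With the tax collected from suppliers, supply shifts: qs = 5(p − 8) − 210.
Solving gives q = 85 with buyers paying $67 and suppliers receiving $59 (the $8 wedge).
Quantity falls by |ΔQ| = |100 − 85| = 15.
DWL = ½ · t · |ΔQ| = ½ · 8 · 15 = $60.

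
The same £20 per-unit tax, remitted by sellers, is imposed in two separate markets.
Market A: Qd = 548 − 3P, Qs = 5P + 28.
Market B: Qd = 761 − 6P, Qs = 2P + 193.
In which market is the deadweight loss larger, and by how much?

Market A, by £75.

Market A: pre-tax P* = £65, Q* = 353; post-tax Q = 315.5; deadweight loss = £375.
Market B: pre-tax P* = £71, Q* = 335; post-tax Q = 305; deadweight loss = £300.
Difference: £375 vs £300 → market A is larger by £75.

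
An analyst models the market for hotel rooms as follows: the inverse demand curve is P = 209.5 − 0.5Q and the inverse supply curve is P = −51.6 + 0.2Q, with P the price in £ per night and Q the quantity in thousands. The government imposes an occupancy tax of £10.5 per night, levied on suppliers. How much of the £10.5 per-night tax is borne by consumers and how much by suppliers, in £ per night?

Consumers bear £7.5 per night; suppliers bear £3 per night.

Inverting to Q(P) form: Qd = 419 − 2P; Qs = 5P + 258.
Without the tax, 419 − 2P = 5P + 258 gives 7P = 161, so P* = £23 and Q* = 373.
With the tax collected from suppliers, supply shifts: Qs = 5(P − 10.5) + 258.
Solving gives Q = 358 with consumers paying £30.5 and suppliers receiving £20 (the £10.5 wedge).
Burden on consumers: £7.5; on suppliers: £3. (They sum to £10.5.)
The less price-elastic side of the market bears the larger share of a per-unit tax.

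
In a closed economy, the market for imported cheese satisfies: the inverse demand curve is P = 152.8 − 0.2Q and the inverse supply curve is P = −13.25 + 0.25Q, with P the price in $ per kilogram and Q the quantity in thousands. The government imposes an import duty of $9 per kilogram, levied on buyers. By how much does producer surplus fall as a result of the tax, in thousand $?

Inverting to Q(P) form: Qd = 764 − 5P; Qs = 4P + 53.
Before the tax: set 764 − 5P = 4P + 53 → P* = $79, Q* = 369.
With the tax collected from buyers, demand (in seller-price terms) shifts: Qd = 764 − 5(P + 9).
Solving gives Q = 349 with buyers paying $83 and sellers receiving $74 (the $9 wedge).
ΔPS is the trapezoid between Q = 349 and Q = 369 of height $5: ½ · (369 + 349) · 5 = $1795.

Producer surplus falls by $1795 thousand.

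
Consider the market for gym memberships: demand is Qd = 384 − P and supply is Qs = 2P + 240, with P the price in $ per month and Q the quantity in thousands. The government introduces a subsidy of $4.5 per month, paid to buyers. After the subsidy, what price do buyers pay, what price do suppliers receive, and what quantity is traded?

Buyers pay $45; suppliers receive $49.5; quantity = 339.

Without the subsidy, 384 − P = 2P + 240 gives 3P = 144, so P* = $48 and Q* = 336.
With a per-unit subsidy paid to buyers, each effectively pays P − 4.5, so demand becomes Qd = 384 − (P − 4.5).
Solving gives Q = 339 with buyers paying $45 and suppliers receiving $49.5 (the $4.5 wedge).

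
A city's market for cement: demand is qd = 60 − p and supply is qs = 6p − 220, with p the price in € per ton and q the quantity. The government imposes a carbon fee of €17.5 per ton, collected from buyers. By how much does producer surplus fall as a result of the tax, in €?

Producer surplus falls by €31.25.

Without the tax, 60 − p = 6p − 220 gives 7p = 280, so p* = €40 and q* = 20.
With the tax collected from buyers, demand (in seller-price terms) shifts: qd = 60 − (p + 17.5).
Solving gives q = 5 with buyers paying €55 and sellers receiving €37.5 (the €17.5 wedge).
ΔPS is the trapezoid between Q = 5 and Q = 20 of height €2.5: ½ · (20 + 5) · 2.5 = €31.25.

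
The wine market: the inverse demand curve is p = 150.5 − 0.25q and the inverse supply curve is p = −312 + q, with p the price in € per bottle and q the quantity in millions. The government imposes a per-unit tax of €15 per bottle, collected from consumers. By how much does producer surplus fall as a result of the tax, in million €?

Producer surplus falls by €4368 million.

Inverting to q(p) form: qd = 602 − 4p; qs = p + 312.
Without the tax, 602 − 4p = p + 312 gives 5p = 290, so p* = €58 and q* = 370.
With the tax collected from consumers, demand (in seller-price terms) shifts: qd = 602 − 4(p + 15).
New equilibrium: consumers pay €61, producers receive €46, q = 358. (Wedge: pb − ps = 15.)
ΔPS is the trapezoid between Q = 358 and Q = 370 of height €12: ½ · (370 + 358) · 12 = €4368.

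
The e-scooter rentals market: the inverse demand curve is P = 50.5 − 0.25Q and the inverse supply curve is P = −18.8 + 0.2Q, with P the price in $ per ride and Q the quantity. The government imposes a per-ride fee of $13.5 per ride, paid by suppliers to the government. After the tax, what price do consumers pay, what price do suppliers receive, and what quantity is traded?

Inverting to Q(P) form: Qd = 202 − 4P; Qs = 5P + 94.
Before the tax: set 202 − 4P = 5P + 94 → P* = $12, Q* = 154.
With the tax collected from suppliers, supply shifts: Qs = 5(P − 13.5) + 94.
Solving gives Q = 124 with consumers paying $19.5 and suppliers receiving $6 (the $13.5 wedge).
The less price-elastic side of the market bears the larger share of a per-unit tax.

Consumers pay $19.5; suppliers receive $6; quantity = 124.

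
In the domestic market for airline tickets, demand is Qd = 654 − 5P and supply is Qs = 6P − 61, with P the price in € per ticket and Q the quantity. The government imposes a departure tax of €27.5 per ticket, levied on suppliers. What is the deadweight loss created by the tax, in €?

Before the tax: set 654 − 5P = 6P − 61 → P* = €65, Q* = 329.
With the tax collected from suppliers, supply shifts: Qs = 6(P − 27.5) − 61.
New equilibrium: consumers pay €80, suppliers receive €52.5, Q = 254. (Wedge: Pb − Ps = 27.5.)
Quantity falls by |ΔQ| = |329 − 254| = 75.
DWL = ½ · t · |ΔQ| = ½ · 27.5 · 75 = €1031.25.

Deadweight loss = €1031.25.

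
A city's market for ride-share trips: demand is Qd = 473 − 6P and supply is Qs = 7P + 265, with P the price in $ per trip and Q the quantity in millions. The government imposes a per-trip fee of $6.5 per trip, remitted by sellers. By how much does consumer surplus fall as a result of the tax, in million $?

Before the tax: set 473 − 6P = 7P + 265 → P* = $16, Q* = 377.
With the tax collected from sellers, supply shifts: Qs = 7(P − 6.5) + 265.
Solving gives Q = 356 with consumers paying $19.5 and sellers receiving $13 (the $6.5 wedge).
ΔCS is the trapezoid between Q = 356 and Q = 377 of height $3.5: ½ · (377 + 356) · 3.5 = $1282.75.

Consumer surplus falls by $1282.75 million.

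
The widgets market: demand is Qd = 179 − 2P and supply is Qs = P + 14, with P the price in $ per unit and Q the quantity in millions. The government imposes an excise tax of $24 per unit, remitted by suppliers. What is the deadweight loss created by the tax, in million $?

Deadweight loss = $192 million.

Without the tax, 179 − 2P = P + 14 gives 3P = 165, so P* = $55 and Q* = 69.
With the tax collected from suppliers, supply shifts: Qs = (P − 24) + 14.
Solving gives Q = 53 with consumers paying $63 and suppliers receiving $39 (the $24 wedge).
Quantity falls by |ΔQ| = |69 − 53| = 16.
DWL = ½ · t · |ΔQ| = ½ · 24 · 16 = $192.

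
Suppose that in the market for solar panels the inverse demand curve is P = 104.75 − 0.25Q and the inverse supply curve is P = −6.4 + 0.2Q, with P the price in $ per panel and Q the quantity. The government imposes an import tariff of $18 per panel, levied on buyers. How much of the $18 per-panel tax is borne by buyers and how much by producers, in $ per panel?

Buyers bear $10 per panel; producers bear $8 per panel.

Inverting to Q(P) form: Qd = 419 − 4P; Qs = 5P + 32.
Without the tax, 419 − 4P = 5P + 32 gives 9P = 387, so P* = $43 and Q* = 247.
With the tax collected from buyers, demand (in seller-price terms) shifts: Qd = 419 − 4(P + 18).
New equilibrium: buyers pay $53, producers receive $35, Q = 207. (Wedge: Pb − Ps = 18.)
Burden on buyers: $10; on producers: $8. (They sum to $18.)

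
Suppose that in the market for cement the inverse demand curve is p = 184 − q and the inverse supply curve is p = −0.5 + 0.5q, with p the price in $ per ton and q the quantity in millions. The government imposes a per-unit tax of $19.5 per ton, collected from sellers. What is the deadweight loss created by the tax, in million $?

Deadweight loss = $126.75 million.

Inverting to q(p) form: qd = 184 − p; qs = 2p + 1.
Before the tax: set 184 − p = 2p + 1 → p* = $61, q* = 123.
With the tax collected from sellers, supply shifts: qs = 2(p − 19.5) + 1.
New equilibrium: buyers pay $74, sellers receive $54.5, q = 110. (Wedge: pb − ps = 19.5.)
Quantity falls by |ΔQ| = |123 − 110| = 13.
DWL = ½ · t · |ΔQ| = ½ · 19.5 · 13 = $126.75.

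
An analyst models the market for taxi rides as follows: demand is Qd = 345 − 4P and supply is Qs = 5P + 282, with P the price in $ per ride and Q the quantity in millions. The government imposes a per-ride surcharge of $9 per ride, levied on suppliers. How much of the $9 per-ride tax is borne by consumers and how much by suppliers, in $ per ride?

Without the tax, 345 − 4P = 5P + 282 gives 9P = 63, so P* = $7 and Q* = 317.
With the tax collected from suppliers, supply shifts: Qs = 5(P − 9) + 282.
New equilibrium: consumers pay $12, suppliers receive $3, Q = 297. (Wedge: Pb − Ps = 9.)
Burden on consumers: $5; on suppliers: $4. (They sum to $9.)

Consumers bear $5 per ride; suppliers bear $4 per ride.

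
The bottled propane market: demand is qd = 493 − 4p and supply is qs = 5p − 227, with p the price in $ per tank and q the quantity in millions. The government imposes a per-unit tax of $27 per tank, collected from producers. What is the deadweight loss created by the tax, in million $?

Before the tax: set 493 − 4p = 5p − 227 → p* = $80, q* = 173.
With the tax collected from producers, supply shifts: qs = 5(p − 27) − 227.
New equilibrium: buyers pay $95, producers receive $68, q = 113. (Wedge: pb − ps = 27.)
Quantity falls by |ΔQ| = |173 − 113| = 60.
DWL = ½ · t · |ΔQ| = ½ · 27 · 60 = $810.

Deadweight loss = $810 million.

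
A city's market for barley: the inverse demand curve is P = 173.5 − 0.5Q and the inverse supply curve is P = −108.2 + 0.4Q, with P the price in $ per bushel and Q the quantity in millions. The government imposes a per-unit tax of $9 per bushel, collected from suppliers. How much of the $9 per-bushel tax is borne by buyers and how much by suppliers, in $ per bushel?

Buyers bear $5 per bushel; suppliers bear $4 per bushel.

Inverting to Q(P) form: Qd = 347 − 2P; Qs = 2.5P + 270.5.
Before the tax: set 347 − 2P = 2.5P + 270.5 → P* = $17, Q* = 313.
With the tax collected from suppliers, supply shifts: Qs = 2.5(P − 9) + 270.5.
Solving gives Q = 303 with buyers paying $22 and suppliers receiving $13 (the $9 wedge).
Burden on buyers: $5; on suppliers: $4. (They sum to $9.)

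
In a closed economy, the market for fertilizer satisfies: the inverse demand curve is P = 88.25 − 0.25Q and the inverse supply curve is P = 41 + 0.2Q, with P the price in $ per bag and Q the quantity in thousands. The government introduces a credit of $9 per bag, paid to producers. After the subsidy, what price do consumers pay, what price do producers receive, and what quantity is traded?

Inverting to Q(P) form: Qd = 353 − 4P; Qs = 5P − 205.
Before the subsidy: set 353 − 4P = 5P − 205 → P* = $62, Q* = 105.
With a per-unit subsidy paid to producers, each receives P + 9 per unit sold, so supply becomes Qs = 5(P + 9) − 205.
New equilibrium: consumers pay $57, producers receive $66, Q = 125. (Wedge: Pb − Ps = −9.)

Consumers pay $57; producers receive $66; quantity = 125.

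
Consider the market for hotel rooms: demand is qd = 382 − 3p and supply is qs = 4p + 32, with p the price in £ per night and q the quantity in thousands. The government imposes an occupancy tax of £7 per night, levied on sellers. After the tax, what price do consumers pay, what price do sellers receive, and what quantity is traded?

Without the tax, 382 − 3p = 4p + 32 gives 7p = 350, so p* = £50 and q* = 232.
With the tax collected from sellers, supply shifts: qs = 4(p − 7) + 32.
New equilibrium: consumers pay £54, sellers receive £47, q = 220. (Wedge: pb − ps = 7.)

Consumers pay £54; sellers receive £47; quantity = 220.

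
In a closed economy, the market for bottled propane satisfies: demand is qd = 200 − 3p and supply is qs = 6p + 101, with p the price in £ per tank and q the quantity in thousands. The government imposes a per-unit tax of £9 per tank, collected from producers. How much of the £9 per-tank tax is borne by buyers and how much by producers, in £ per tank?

Before the tax: set 200 − 3p = 6p + 101 → p* = £11, q* = 167.
With the tax collected from producers, supply shifts: qs = 6(p − 9) + 101.
New equilibrium: buyers pay £17, producers receive £8, q = 149. (Wedge: pb − ps = 9.)
Burden on buyers: £6; on producers: £3. (They sum to £9.)
The less price-elastic side of the market bears the larger share of a per-unit tax.

Buyers bear £6 per tank; producers bear £3 per tank.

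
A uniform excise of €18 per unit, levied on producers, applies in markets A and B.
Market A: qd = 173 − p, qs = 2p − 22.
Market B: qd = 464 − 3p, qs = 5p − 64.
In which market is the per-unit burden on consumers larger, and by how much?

Market A, by €0.75.

Market A: pre-tax p* = €65, q* = 108; post-tax q = 96; per-unit burden on consumers = €12.
Market B: pre-tax p* = €66, q* = 266; post-tax q = 232.25; per-unit burden on consumers = €11.25.
Difference: €12 vs €11.25 → market A is larger by €0.75.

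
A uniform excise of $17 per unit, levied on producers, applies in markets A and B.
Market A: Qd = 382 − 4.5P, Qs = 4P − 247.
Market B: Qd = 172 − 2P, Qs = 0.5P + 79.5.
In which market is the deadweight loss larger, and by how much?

Market A, by $248.2.

Market A: pre-tax P* = $74, Q* = 49; post-tax Q = 13; deadweight loss = $306.
Market B: pre-tax P* = $37, Q* = 98; post-tax Q = 91.2; deadweight loss = $57.8.
Difference: $306 vs $57.8 → market A is larger by $248.2.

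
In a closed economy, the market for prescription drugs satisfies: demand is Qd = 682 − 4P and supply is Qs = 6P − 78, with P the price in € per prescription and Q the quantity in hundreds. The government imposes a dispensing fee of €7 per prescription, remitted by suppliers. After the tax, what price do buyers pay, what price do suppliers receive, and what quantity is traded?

Buyers pay €80.2; suppliers receive €73.2; quantity = 361.2.

Without the tax, 682 − 4P = 6P − 78 gives 10P = 760, so P* = €76 and Q* = 378.
With the tax collected from suppliers, supply shifts: Qs = 6(P − 7) − 78.
New equilibrium: buyers pay €80.2, suppliers receive €73.2, Q = 361.2. (Wedge: Pb − Ps = 7.)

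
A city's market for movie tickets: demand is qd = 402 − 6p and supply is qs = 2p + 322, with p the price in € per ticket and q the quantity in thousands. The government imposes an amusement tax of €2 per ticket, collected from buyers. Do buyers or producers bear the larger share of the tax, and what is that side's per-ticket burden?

Without the tax, 402 − 6p = 2p + 322 gives 8p = 80, so p* = €10 and q* = 342.
With the tax collected from buyers, demand (in seller-price terms) shifts: qd = 402 − 6(p + 2).
New equilibrium: buyers pay €10.5, producers receive €8.5, q = 339. (Wedge: pb − ps = 2.)
Per-ticket burden: buyers €0.5, producers €1.5.
Producers take the larger share because supply is less price-elastic here (demand slope 6 vs supply slope 2).
The less price-elastic side of the market bears the larger share of a per-unit tax.

Producers bear the larger share: €1.5 per ticket.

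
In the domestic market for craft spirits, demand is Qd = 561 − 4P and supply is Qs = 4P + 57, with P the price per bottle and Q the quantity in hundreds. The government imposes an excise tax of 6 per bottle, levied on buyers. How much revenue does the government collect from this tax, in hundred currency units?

Before the tax: set 561 − 4P = 4P + 57 → P* = 63, Q* = 309.
With the tax collected from buyers, demand (in seller-price terms) shifts: Qd = 561 − 4(P + 6).
Solving gives Q = 297 with buyers paying 66 and producers receiving 60 (the 6 wedge).
Revenue = t · Q = 6 · 297 = 1782.

Tax revenue = 1782 hundred.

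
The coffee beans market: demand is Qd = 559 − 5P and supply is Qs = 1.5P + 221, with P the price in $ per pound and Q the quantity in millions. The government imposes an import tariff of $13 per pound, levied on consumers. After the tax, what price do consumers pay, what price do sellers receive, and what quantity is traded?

Consumers pay $55; sellers receive $42; quantity = 284.

Without the tax, 559 − 5P = 1.5P + 221 gives 6.5P = 338, so P* = $52 and Q* = 299.
With the tax collected from consumers, demand (in seller-price terms) shifts: Qd = 559 − 5(P + 13).
Solving gives Q = 284 with consumers paying $55 and sellers receiving $42 (the $13 wedge).
The less price-elastic side of the market bears the larger share of a per-unit tax.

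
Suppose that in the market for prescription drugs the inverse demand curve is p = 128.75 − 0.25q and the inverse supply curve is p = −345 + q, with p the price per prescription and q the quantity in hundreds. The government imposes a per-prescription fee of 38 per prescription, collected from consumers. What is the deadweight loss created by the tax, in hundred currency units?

Inverting to q(p) form: qd = 515 − 4p; qs = p + 345.
Before the tax: set 515 − 4p = p + 345 → p* = 34, q* = 379.
With the tax collected from consumers, demand (in seller-price terms) shifts: qd = 515 − 4(p + 38).
Solving gives q = 348.6 with consumers paying 41.6 and suppliers receiving 3.6 (the 38 wedge).
Quantity falls by |ΔQ| = |379 − 348.6| = 30.4.
DWL = ½ · t · |ΔQ| = ½ · 38 · 30.4 = 577.6.

Deadweight loss = 577.6 hundred.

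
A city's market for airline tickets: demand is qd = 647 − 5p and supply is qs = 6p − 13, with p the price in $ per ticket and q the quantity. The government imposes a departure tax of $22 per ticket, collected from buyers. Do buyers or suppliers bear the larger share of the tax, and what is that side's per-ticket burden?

Buyers bear the larger share: $12 per ticket.

Before the tax: set 647 − 5p = 6p − 13 → p* = $60, q* = 347.
With the tax collected from buyers, demand (in seller-price terms) shifts: qd = 647 − 5(p + 22).
New equilibrium: buyers pay $72, suppliers receive $50, q = 287. (Wedge: pb − ps = 22.)
Per-ticket burden: buyers $12, suppliers $10.
Buyers take the larger share because demand is less price-elastic here (demand slope 5 vs supply slope 6).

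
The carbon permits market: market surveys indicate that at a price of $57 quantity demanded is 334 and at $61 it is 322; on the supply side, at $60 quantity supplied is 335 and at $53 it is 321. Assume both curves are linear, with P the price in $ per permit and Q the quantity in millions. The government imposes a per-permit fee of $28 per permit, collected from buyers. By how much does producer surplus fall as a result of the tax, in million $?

Producer surplus falls by $5278.56 million.

Demand slope: (322 − 334)/(61 − 57) = -3, so Qd = 505 − 3P.
Supply slope: (321 − 335)/(53 − 60) = 2, so Qs = 2P + 215.
Before the tax: set 505 − 3P = 2P + 215 → P* = $58, Q* = 331.
With the tax collected from buyers, demand (in seller-price terms) shifts: Qd = 505 − 3(P + 28).
New equilibrium: buyers pay $69.2, sellers receive $41.2, Q = 297.4. (Wedge: Pb − Ps = 28.)
ΔPS is the trapezoid between Q = 297.4 and Q = 331 of height $16.8: ½ · (331 + 297.4) · 16.8 = $5278.56.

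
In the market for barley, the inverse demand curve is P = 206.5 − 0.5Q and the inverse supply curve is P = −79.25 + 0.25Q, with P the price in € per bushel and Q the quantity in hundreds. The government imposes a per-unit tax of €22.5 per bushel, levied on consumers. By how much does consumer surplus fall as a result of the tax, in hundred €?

Consumer surplus falls by €5490 hundred.

Rewrite in direct form: Qd = 413 − 2P and Qs = 4P + 317.
Without the tax, 413 − 2P = 4P + 317 gives 6P = 96, so P* = €16 and Q* = 381.
With the tax collected from consumers, demand (in seller-price terms) shifts: Qd = 413 − 2(P + 22.5).
New equilibrium: consumers pay €31, suppliers receive €8.5, Q = 351. (Wedge: Pb − Ps = 22.5.)
ΔCS is the trapezoid between Q = 351 and Q = 381 of height €15: ½ · (381 + 351) · 15 = €5490.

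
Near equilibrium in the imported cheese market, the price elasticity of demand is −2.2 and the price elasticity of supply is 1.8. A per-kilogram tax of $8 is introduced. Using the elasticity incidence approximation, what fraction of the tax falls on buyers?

Incidence ratio: buyers' share ≈ εs / (εs + |εd|) = 1.8 / (1.8 + 2.2) = 0.45.
Supply is the less elastic side, so buyers bear the smaller share.

Buyers' share ≈ 0.45.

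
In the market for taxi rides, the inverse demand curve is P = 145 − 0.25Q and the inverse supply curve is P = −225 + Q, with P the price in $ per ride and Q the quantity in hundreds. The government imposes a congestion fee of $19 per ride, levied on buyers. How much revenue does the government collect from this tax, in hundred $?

Rewrite in direct form: Qd = 580 − 4P and Qs = P + 225.
Before the tax: set 580 − 4P = P + 225 → P* = $71, Q* = 296.
With the tax collected from buyers, demand (in seller-price terms) shifts: Qd = 580 − 4(P + 19).
Solving gives Q = 280.8 with buyers paying $74.8 and suppliers receiving $55.8 (the $19 wedge).
Revenue = t · Q = 19 · 280.8 = $5335.2.

Tax revenue = $5335.2 hundred.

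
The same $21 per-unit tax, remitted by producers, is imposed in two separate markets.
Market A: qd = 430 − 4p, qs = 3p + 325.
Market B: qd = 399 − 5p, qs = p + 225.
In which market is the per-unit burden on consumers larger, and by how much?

Market A, by $5.5.

Market A: pre-tax p* = $15, q* = 370; post-tax q = 334; per-unit burden on consumers = $9.
Market B: pre-tax p* = $29, q* = 254; post-tax q = 236.5; per-unit burden on consumers = $3.5.
Difference: $9 vs $3.5 → market A is larger by $5.5.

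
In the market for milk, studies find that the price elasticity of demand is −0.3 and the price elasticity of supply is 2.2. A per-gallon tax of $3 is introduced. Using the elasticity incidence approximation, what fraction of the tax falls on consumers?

Incidence ratio: consumers' share ≈ εs / (εs + |εd|) = 2.2 / (2.2 + 0.3) = 0.88.
Supply is the more elastic side, so consumers bear the larger share.

Consumers' share ≈ 0.88.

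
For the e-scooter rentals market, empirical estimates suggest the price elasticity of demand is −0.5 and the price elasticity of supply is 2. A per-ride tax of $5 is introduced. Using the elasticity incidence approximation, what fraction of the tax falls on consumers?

Consumers' share ≈ 0.8.

Incidence ratio: consumers' share ≈ εs / (εs + |εd|) = 2 / (2 + 0.5) = 0.8.
Supply is the more elastic side, so consumers bear the larger share.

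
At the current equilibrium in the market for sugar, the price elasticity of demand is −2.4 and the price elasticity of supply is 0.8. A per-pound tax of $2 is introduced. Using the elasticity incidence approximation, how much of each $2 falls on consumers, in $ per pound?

Incidence ratio: consumers' share ≈ εs / (εs + |εd|) = 0.8 / (0.8 + 2.4) = 0.25.
So consumers bear ≈ 0.25 × $2 = $0.5; producers bear $1.5.

Consumers bear ≈ $0.5 per pound.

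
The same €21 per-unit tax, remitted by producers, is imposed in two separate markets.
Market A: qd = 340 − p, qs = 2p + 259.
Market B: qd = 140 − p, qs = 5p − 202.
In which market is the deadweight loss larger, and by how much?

Market A: pre-tax p* = €27, q* = 313; post-tax q = 299; deadweight loss = €147.
Market B: pre-tax p* = €57, q* = 83; post-tax q = 65.5; deadweight loss = €183.75.
Difference: €147 vs €183.75 → market B is larger by €36.75.

Market B, by €36.75.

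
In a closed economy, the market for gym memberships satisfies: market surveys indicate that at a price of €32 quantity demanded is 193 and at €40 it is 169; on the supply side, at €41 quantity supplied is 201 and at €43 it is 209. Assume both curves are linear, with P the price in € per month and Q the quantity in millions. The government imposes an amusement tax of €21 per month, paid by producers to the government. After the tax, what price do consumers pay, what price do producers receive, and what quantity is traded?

Demand slope: (169 − 193)/(40 − 32) = -3, so Qd = 289 − 3P.
Supply slope: (209 − 201)/(43 − 41) = 4, so Qs = 4P + 37.
Before the tax: set 289 − 3P = 4P + 37 → P* = €36, Q* = 181.
With the tax collected from producers, supply shifts: Qs = 4(P − 21) + 37.
New equilibrium: consumers pay €48, producers receive €27, Q = 145. (Wedge: Pb − Ps = 21.)

Consumers pay €48; producers receive €27; quantity = 145.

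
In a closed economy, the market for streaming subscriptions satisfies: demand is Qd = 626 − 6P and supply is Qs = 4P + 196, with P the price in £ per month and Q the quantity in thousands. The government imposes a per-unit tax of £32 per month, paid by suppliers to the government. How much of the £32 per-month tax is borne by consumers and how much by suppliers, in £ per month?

Without the tax, 626 − 6P = 4P + 196 gives 10P = 430, so P* = £43 and Q* = 368.
With the tax collected from suppliers, supply shifts: Qs = 4(P − 32) + 196.
New equilibrium: consumers pay £55.8, suppliers receive £23.8, Q = 291.2. (Wedge: Pb − Ps = 32.)
Burden on consumers: £12.8; on suppliers: £19.2. (They sum to £32.)

Consumers bear £12.8 per month; suppliers bear £19.2 per month.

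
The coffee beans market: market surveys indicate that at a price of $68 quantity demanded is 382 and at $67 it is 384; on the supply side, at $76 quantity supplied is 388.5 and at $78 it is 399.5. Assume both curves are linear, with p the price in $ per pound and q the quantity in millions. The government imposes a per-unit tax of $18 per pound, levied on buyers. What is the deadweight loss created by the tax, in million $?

Demand slope: (384 − 382)/(67 − 68) = -2, so qd = 518 − 2p.
Supply slope: (399.5 − 388.5)/(78 − 76) = 5.5, so qs = 5.5p − 29.5.
Before the tax: set 518 − 2p = 5.5p − 29.5 → p* = $73, q* = 372.
With the tax collected from buyers, demand (in seller-price terms) shifts: qd = 518 − 2(p + 18).
Solving gives q = 345.6 with buyers paying $86.2 and sellers receiving $68.2 (the $18 wedge).
Quantity falls by |ΔQ| = |372 − 345.6| = 26.4.
DWL = ½ · t · |ΔQ| = ½ · 18 · 26.4 = $237.6.

Deadweight loss = $237.6 million.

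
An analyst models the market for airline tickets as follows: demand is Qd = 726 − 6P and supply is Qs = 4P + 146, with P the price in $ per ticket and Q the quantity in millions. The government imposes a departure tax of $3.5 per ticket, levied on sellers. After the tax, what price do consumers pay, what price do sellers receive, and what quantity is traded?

Consumers pay $59.4; sellers receive $55.9; quantity = 369.6.

Without the tax, 726 − 6P = 4P + 146 gives 10P = 580, so P* = $58 and Q* = 378.
With the tax collected from sellers, supply shifts: Qs = 4(P − 3.5) + 146.
New equilibrium: consumers pay $59.4, sellers receive $55.9, Q = 369.6. (Wedge: Pb − Ps = 3.5.)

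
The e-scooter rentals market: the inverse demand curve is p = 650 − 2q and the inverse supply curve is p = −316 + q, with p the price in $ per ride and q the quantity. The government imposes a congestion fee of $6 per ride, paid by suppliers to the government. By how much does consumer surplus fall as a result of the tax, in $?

Consumer surplus falls by $1284.

Inverting to q(p) form: qd = 325 − 0.5p; qs = p + 316.
Before the tax: set 325 − 0.5p = p + 316 → p* = $6, q* = 322.
With the tax collected from suppliers, supply shifts: qs = (p − 6) + 316.
New equilibrium: buyers pay $10, suppliers receive $4, q = 320. (Wedge: pb − ps = 6.)
ΔCS is the trapezoid between Q = 320 and Q = 322 of height $4: ½ · (322 + 320) · 4 = $1284.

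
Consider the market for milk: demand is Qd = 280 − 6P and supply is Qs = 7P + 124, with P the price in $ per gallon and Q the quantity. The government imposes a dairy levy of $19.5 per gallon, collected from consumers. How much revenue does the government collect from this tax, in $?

Tax revenue = $2827.5.

Before the tax: set 280 − 6P = 7P + 124 → P* = $12, Q* = 208.
With the tax collected from consumers, demand (in seller-price terms) shifts: Qd = 280 − 6(P + 19.5).
Solving gives Q = 145 with consumers paying $22.5 and suppliers receiving $3 (the $19.5 wedge).
Revenue = t · Q = 19.5 · 145 = $2827.5.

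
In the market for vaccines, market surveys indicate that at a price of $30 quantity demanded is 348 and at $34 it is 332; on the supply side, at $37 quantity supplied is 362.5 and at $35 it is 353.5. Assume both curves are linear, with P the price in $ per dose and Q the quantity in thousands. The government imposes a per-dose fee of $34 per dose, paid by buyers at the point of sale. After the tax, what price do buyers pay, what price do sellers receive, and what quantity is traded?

Buyers pay $50; sellers receive $16; quantity = 268.

Demand slope: (332 − 348)/(34 − 30) = -4, so Qd = 468 − 4P.
Supply slope: (353.5 − 362.5)/(35 − 37) = 4.5, so Qs = 4.5P + 196.
Before the tax: set 468 − 4P = 4.5P + 196 → P* = $32, Q* = 340.
With the tax collected from buyers, demand (in seller-price terms) shifts: Qd = 468 − 4(P + 34).
New equilibrium: buyers pay $50, sellers receive $16, Q = 268. (Wedge: Pb − Ps = 34.)
The less price-elastic side of the market bears the larger share of a per-unit tax.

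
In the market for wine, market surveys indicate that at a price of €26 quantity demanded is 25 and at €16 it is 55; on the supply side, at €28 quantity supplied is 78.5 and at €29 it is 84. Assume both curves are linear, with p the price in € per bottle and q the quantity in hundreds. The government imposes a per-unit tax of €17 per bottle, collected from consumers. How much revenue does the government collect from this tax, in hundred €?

Demand slope: (55 − 25)/(16 − 26) = -3, so qd = 103 − 3p.
Supply slope: (84 − 78.5)/(29 − 28) = 5.5, so qs = 5.5p − 75.5.
Before the tax: set 103 − 3p = 5.5p − 75.5 → p* = €21, q* = 40.
With the tax collected from consumers, demand (in seller-price terms) shifts: qd = 103 − 3(p + 17).
New equilibrium: consumers pay €32, suppliers receive €15, q = 7. (Wedge: pb − ps = 17.)
Revenue = t · Q = 17 · 7 = €119.

Tax revenue = €119 hundred.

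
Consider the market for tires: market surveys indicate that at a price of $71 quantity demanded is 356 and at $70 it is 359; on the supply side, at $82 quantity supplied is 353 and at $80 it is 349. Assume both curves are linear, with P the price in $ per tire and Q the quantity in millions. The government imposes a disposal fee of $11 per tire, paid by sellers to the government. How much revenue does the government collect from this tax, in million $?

Demand slope: (359 − 356)/(70 − 71) = -3, so Qd = 569 − 3P.
Supply slope: (349 − 353)/(80 − 82) = 2, so Qs = 2P + 189.
Without the tax, 569 − 3P = 2P + 189 gives 5P = 380, so P* = $76 and Q* = 341.
With the tax collected from sellers, supply shifts: Qs = 2(P − 11) + 189.
New equilibrium: consumers pay $80.4, sellers receive $69.4, Q = 327.8. (Wedge: Pb − Ps = 11.)
Revenue = t · Q = 11 · 327.8 = $3605.8.

Tax revenue = $3605.8 million.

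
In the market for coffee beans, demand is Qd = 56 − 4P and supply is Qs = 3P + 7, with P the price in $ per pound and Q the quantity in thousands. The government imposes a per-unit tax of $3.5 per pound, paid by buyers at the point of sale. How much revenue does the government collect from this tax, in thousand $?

Without the tax, 56 − 4P = 3P + 7 gives 7P = 49, so P* = $7 and Q* = 28.
With the tax collected from buyers, demand (in seller-price terms) shifts: Qd = 56 − 4(P + 3.5).
New equilibrium: buyers pay $8.5, sellers receive $5, Q = 22. (Wedge: Pb − Ps = 3.5.)
Revenue = t · Q = 3.5 · 22 = $77.

Tax revenue = $77 thousand.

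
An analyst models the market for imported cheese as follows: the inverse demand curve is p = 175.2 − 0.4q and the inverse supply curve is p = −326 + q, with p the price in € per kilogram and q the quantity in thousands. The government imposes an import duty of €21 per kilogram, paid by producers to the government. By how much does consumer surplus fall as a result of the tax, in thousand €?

Inverting to q(p) form: qd = 438 − 2.5p; qs = p + 326.
Without the tax, 438 − 2.5p = p + 326 gives 3.5p = 112, so p* = €32 and q* = 358.
With the tax collected from producers, supply shifts: qs = (p − 21) + 326.
Solving gives q = 343 with consumers paying €38 and producers receiving €17 (the €21 wedge).
ΔCS is the trapezoid between Q = 343 and Q = 358 of height €6: ½ · (358 + 343) · 6 = €2103.

Consumer surplus falls by €2103 thousand.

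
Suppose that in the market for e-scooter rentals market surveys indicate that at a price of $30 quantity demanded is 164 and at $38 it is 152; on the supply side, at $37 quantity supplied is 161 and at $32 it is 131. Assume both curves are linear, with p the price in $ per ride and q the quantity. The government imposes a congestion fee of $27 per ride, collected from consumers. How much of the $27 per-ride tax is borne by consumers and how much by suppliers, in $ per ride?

Consumers bear $21.6 per ride; suppliers bear $5.4 per ride.

Demand slope: (152 − 164)/(38 − 30) = -1.5, so qd = 209 − 1.5p.
Supply slope: (131 − 161)/(32 − 37) = 6, so qs = 6p − 61.
Before the tax: set 209 − 1.5p = 6p − 61 → p* = $36, q* = 155.
With the tax collected from consumers, demand (in seller-price terms) shifts: qd = 209 − 1.5(p + 27).
New equilibrium: consumers pay $57.6, suppliers receive $30.6, q = 122.6. (Wedge: pb − ps = 27.)
Burden on consumers: $21.6; on suppliers: $5.4. (They sum to $27.)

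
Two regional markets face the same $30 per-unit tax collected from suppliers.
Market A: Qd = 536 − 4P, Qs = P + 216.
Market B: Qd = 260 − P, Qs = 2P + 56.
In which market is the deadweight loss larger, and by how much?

Market A, by $60.

Market A: pre-tax P* = $64, Q* = 280; post-tax Q = 256; deadweight loss = $360.
Market B: pre-tax P* = $68, Q* = 192; post-tax Q = 172; deadweight loss = $300.
Difference: $360 vs $300 → market A is larger by $60.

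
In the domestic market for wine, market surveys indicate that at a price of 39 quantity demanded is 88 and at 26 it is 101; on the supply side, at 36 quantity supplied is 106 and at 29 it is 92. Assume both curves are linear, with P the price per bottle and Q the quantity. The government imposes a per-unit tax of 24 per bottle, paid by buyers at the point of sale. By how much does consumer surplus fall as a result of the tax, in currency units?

Consumer surplus falls by 1408.

Demand slope: (101 − 88)/(26 − 39) = -1, so Qd = 127 − P.
Supply slope: (92 − 106)/(29 − 36) = 2, so Qs = 2P + 34.
Before the tax: set 127 − P = 2P + 34 → P* = 31, Q* = 96.
With the tax collected from buyers, demand (in seller-price terms) shifts: Qd = 127 − (P + 24).
New equilibrium: buyers pay 47, producers receive 23, Q = 80. (Wedge: Pb − Ps = 24.)
ΔCS is the trapezoid between Q = 80 and Q = 96 of height 16: ½ · (96 + 80) · 16 = 1408.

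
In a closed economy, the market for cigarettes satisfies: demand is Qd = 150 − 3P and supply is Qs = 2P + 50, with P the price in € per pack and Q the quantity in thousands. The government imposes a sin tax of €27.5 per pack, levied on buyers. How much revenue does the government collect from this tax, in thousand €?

Tax revenue = €1567.5 thousand.

Before the tax: set 150 − 3P = 2P + 50 → P* = €20, Q* = 90.
With the tax collected from buyers, demand (in seller-price terms) shifts: Qd = 150 − 3(P + 27.5).
Solving gives Q = 57 with buyers paying €31 and producers receiving €3.5 (the €27.5 wedge).
Revenue = t · Q = 27.5 · 57 = €1567.5.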